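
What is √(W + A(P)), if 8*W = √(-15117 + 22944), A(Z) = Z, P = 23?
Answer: √(368 + 2*√7827)/4 ≈ 5.8360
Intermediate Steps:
W = √7827/8 (W = √(-15117 + 22944)/8 = √7827/8 ≈ 11.059)
√(W + A(P)) = √(√7827/8 + 23) = √(23 + √7827/8)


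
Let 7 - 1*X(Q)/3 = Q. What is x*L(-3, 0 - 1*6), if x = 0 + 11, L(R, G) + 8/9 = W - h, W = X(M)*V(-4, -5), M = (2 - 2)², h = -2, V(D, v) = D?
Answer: -8206/9 ≈ -911.78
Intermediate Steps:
M = 0 (M = 0² = 0)
X(Q) = 21 - 3*Q
W = -84 (W = (21 - 3*0)*(-4) = (21 + 0)*(-4) = 21*(-4) = -84)
L(R, G) = -746/9 (L(R, G) = -8/9 + (-84 - 1*(-2)) = -8/9 + (-84 + 2) = -8/9 - 82 = -746/9)
x = 11
x*L(-3, 0 - 1*6) = 11*(-746/9) = -8206/9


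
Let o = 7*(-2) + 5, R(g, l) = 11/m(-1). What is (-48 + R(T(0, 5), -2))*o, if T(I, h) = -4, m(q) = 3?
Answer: 399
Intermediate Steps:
R(g, l) = 11/3
o = -9 (o = -14 + 5 = -9)
(-48 + R(T(0, 5), -2))*o = (-48 + 11/3)*(-9) = -133/3*(-9) = 399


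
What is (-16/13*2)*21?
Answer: -672/13 ≈ -51.692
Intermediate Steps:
(-16/13*2)*21 = (-16*1/13*2)*21 = -16/13*2*21 = -32/13*21 = -672/13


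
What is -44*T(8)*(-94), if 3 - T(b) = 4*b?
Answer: -119944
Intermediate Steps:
T(b) = 3 - 4*b
-44*T(8)*(-94) = -44*(3 - 4*8)*(-94) = -44*(3 - 32)*(-94) = -44*(-29)*(-94) = 1276*(-94) = -119944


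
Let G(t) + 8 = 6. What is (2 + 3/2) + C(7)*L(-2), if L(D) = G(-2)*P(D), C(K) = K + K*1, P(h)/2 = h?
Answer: 231/2 ≈ 115.50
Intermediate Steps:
G(t) = -2 (G(t) = -8 + 6 = -2)
P(h) = 2*h
C(K) = 2*K (C(K) = K + K = 2*K)
L(D) = -4*D
(2 + 3/2) + C(7)*L(-2) = (2 + 3/2) + (2*7)*(-4*(-2)) = (2 + (½)*3) + 14*8 = (2 + 3/2) + 112 = 7/2 + 112 = 231/2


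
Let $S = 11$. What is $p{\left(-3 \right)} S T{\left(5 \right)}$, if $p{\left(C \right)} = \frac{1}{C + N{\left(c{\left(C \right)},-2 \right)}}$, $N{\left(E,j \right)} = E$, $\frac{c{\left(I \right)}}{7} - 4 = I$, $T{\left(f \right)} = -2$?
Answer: $- \frac{11}{2} \approx -5.5$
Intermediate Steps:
$c{\left(I \right)} = 28 + 7 I$
$p{\left(C \right)} = \frac{1}{28 + 8 C}$ ($p{\left(C \right)} = \frac{1}{C + \left(28 + 7 C\right)} = \frac{1}{28 + 8 C}$)
$p{\left(-3 \right)} S T{\left(5 \right)} = \frac{1}{4 \left(7 + 2 \left(-3\right)\right)} 11 \left(-2\right) = \frac{1}{4 \left(7 - 6\right)} 11 \left(-2\right) = \frac{1}{4 \cdot 1} \cdot 11 \left(-2\right) = \frac{1}{4} \cdot 1 \cdot 11 \left(-2\right) = \frac{1}{4} \cdot 11 \left(-2\right) = \frac{11}{4} \left(-2\right) = - \frac{11}{2}$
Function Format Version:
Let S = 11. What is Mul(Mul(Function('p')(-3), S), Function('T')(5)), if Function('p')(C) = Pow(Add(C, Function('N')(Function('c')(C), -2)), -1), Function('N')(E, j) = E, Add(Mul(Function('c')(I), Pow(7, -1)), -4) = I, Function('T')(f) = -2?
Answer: Rational(-11, 2) ≈ -5.5000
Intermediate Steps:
Function('c')(I) = Add(28, Mul(7, I))
Function('p')(C) = Pow(Add(28, Mul(8, C)), -1) (Function('p')(C) = Pow(Add(C, Add(28, Mul(7, C))), -1) = Pow(Add(28, Mul(8, C)), -1))
Mul(Mul(Function('p')(-3), S), Function('T')(5)) = Mul(Mul(Mul(Rational(1, 4), Pow(Add(7, Mul(2, -3)), -1)), 11), -2) = Mul(Mul(Mul(Rational(1, 4), Pow(Add(7, -6), -1)), 11), -2) = Mul(Mul(Mul(Rational(1, 4), Pow(1, -1)), 11), -2) = Mul(Mul(Mul(Rational(1, 4), 1), 11), -2) = Mul(Mul(Rational(1, 4), 11), -2) = Mul(Rational(11, 4), -2) = Rational(-11, 2)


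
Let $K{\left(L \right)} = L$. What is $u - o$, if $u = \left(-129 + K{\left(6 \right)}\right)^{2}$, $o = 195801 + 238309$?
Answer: $-418981$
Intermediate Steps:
$o = 434110$
$u = 15129$ ($u = \left(-129 + 6\right)^{2} = \left(-123\right)^{2} = 15129$)
$u - o = 15129 - 434110 = -418981$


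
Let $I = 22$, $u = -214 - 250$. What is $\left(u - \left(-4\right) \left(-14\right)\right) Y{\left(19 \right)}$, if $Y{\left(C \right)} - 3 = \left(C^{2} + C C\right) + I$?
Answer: $-388440$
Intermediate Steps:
$u = -464$ ($u = -214 - 250 = -464$)
$Y{\left(C \right)} = 25 + 2 C^{2}$ ($Y{\left(C \right)} = 3 + \left(\left(C^{2} + C C\right) + 22\right) = 3 + \left(\left(C^{2} + C^{2}\right) + 22\right) = 3 + \left(2 C^{2} + 22\right) = 3 + \left(22 + 2 C^{2}\right) = 25 + 2 C^{2}$)
$\left(u - \left(-4\right) \left(-14\right)\right) Y{\left(19 \right)} = \left(-464 - \left(-4\right) \left(-14\right)\right) \left(25 + 2 \cdot 19^{2}\right) = \left(-464 - 56\right) \left(25 + 2 \cdot 361\right) = \left(-464 - 56\right) \left(25 + 722\right) = \left(-520\right) 747 = -388440$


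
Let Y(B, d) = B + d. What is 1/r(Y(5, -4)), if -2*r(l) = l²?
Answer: -2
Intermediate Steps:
r(l) = -l²/2
1/r(Y(5, -4)) = 1/(-(5 - 4)²/2) = 1/(-½*1²) = 1/(-½*1) = 1/(-½) = -2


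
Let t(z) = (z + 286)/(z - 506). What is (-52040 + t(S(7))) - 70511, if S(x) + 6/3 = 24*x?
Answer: -10416948/85 ≈ -1.2255e+5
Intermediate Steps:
S(x) = -2 + 24*x
t(z) = (286 + z)/(-506 + z)
(-52040 + t(S(7))) - 70511 = (-52040 + (286 + (-2 + 24*7))/(-506 + (-2 + 24*7))) - 70511 = (-52040 + (286 + (-2 + 168))/(-506 + (-2 + 168))) - 70511 = (-52040 + (286 + 166)/(-506 + 166)) - 70511 = (-52040 + 452/(-340)) - 70511 = (-52040 - 1/340*452) - 70511 = (-52040 - 113/85) - 70511 = -4423513/85 - 70511 = -10416948/85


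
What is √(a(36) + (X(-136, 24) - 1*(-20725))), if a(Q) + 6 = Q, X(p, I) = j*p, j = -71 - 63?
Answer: 3*√4331 ≈ 197.43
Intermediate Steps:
j = -134
X(p, I) = -134*p
a(Q) = -6 + Q
√(a(36) + (X(-136, 24) - 1*(-20725))) = √((-6 + 36) + (-134*(-136) - 1*(-20725))) = √(30 + (18224 + 20725)) = √(30 + 38949) = √38979 = 3*√4331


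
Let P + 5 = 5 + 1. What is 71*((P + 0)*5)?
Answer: 355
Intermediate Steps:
P = 1 (P = -5 + (5 + 1) = -5 + 6 = 1)
71*((P + 0)*5) = 71*((1 + 0)*5) = 71*(1*5) = 71*5 = 355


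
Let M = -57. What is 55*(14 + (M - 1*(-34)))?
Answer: -495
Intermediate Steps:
55*(14 + (M - 1*(-34))) = 55*(14 + (-57 - 1*(-34))) = 55*(14 + (-57 + 34)) = 55*(14 - 23) = 55*(-9) = -495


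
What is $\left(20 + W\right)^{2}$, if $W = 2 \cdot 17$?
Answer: $2916$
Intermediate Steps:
$W = 34$
$\left(20 + W\right)^{2} = \left(20 + 34\right)^{2} = 54^{2} = 2916$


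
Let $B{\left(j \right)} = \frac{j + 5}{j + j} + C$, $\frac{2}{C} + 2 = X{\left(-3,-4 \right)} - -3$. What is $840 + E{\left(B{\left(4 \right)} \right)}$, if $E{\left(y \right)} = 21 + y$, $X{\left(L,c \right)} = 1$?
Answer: $\frac{6905}{8} \approx 863.13$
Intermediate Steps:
$C = 1$ ($C = \frac{2}{-2 + \left(1 - -3\right)} = \frac{2}{-2 + \left(1 + 3\right)} = \frac{2}{-2 + 4} = \frac{2}{2} = 2 \cdot \frac{1}{2} = 1$)
$B{\left(j \right)} = 1 + \frac{5 + j}{2 j}$ ($B{\left(j \right)} = \frac{j + 5}{j + j} + 1 = \frac{5 + j}{2 j} + 1 = 1 + \frac{5 + j}{2 j}$)
$840 + E{\left(B{\left(4 \right)} \right)} = 840 + \left(21 + \frac{5 + 3 \cdot 4}{2 \cdot 4}\right) = 840 + \left(21 + \frac{1}{2} \cdot \frac{1}{4} \left(5 + 12\right)\right) = 840 + \left(21 + \frac{1}{2} \cdot \frac{1}{4} \cdot 17\right) = 840 + \left(21 + \frac{17}{8}\right) = 840 + \frac{185}{8} = \frac{6905}{8}$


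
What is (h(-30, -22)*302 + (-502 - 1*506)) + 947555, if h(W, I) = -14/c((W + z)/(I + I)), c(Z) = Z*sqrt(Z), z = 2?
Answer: 946547 - 6644*sqrt(77)/7 ≈ 9.3822e+5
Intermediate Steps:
c(Z) = Z**(3/2)
h(W, I) = -28*sqrt(2)/((2 + W)/I)**(3/2) (h(W, I) = -14/((W + 2)/(I + I))**(3/2) = -14/((1/(2*I))*(2 + W))**(3/2) = -14/((2 + W)/(2*I))**(3/2) = -14*2*sqrt(2)/((2 + W)/I)**(3/2) = -28*sqrt(2)/((2 + W)/I)**(3/2))
(h(-30, -22)*302 + (-502 - 1*506)) + 947555 = (-28*sqrt(2)/((2 - 30)/(-22))**(3/2)*302 + (-502 - 1*506)) + 947555 = (-28*sqrt(2)/(-1/22*(-28))**(3/2)*302 + (-502 - 506)) + 947555 = (-28*sqrt(2)/(14/11)**(3/2)*302 - 1008) + 947555 = (-28*sqrt(2)*11*sqrt(154)/196*302 - 1008) + 947555 = (-22*sqrt(77)/7*302 - 1008) + 947555 = (-6644*sqrt(77)/7 - 1008) + 947555 = (-1008 - 6644*sqrt(77)/7) + 947555 = 946547 - 6644*sqrt(77)/7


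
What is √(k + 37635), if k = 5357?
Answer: 4*√2687 ≈ 207.35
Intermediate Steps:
√(k + 37635) = √(5357 + 37635) = √42992 = 4*√2687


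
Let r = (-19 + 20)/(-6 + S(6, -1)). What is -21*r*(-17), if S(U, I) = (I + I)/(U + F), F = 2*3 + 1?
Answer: -4641/80 ≈ -58.013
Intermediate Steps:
F = 7 (F = 6 + 1 = 7)
S(U, I) = 2*I/(7 + U) (S(U, I) = (I + I)/(U + 7) = (2*I)/(7 + U) = 2*I/(7 + U))
r = -13/80 (r = (-19 + 20)/(-6 + 2*(-1)/(7 + 6)) = 1/(-6 + 2*(-1)/13) = 1/(-6 + 2*(-1)*(1/13)) = 1/(-6 - 2/13) = 1/(-80/13) = 1*(-13/80) = -13/80 ≈ -0.16250)
-21*r*(-17) = -21*(-13/80)*(-17) = (273/80)*(-17) = -4641/80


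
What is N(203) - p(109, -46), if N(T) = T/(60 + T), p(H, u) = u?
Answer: 12301/263 ≈ 46.772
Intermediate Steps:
N(203) - p(109, -46) = 203/(60 + 203) - 1*(-46) = 203/263 + 46 = 12301/263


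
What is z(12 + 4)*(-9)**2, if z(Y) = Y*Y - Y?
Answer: 19440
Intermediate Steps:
z(Y) = Y**2 - Y
z(12 + 4)*(-9)**2 = ((12 + 4)*(-1 + (12 + 4)))*(-9)**2 = (16*(-1 + 16))*81 = (16*15)*81 = 240*81 = 19440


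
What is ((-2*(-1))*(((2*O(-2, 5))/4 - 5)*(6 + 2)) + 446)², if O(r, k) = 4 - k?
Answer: 128164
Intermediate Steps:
((-2*(-1))*(((2*O(-2, 5))/4 - 5)*(6 + 2)) + 446)² = ((-2*(-1))*(((2*(4 - 1*5))/4 - 5)*(6 + 2)) + 446)² = (2*(((2*(4 - 5))*(¼) - 5)*8) + 446)² = (2*(((2*(-1))*(¼) - 5)*8) + 446)² = (2*((-2*¼ - 5)*8) + 446)² = (2*((-½ - 5)*8) + 446)² = (2*(-11/2*8) + 446)² = (2*(-44) + 446)² = (-88 + 446)² = 358² = 128164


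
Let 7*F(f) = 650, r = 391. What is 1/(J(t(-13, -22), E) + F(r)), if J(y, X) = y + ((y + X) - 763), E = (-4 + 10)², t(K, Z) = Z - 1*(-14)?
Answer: -7/4551 ≈ -0.0015381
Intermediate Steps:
t(K, Z) = 14 + Z (t(K, Z) = Z + 14 = 14 + Z)
E = 36 (E = 6² = 36)
F(f) = 650/7 (F(f) = (⅐)*650 = 650/7)
J(y, X) = -763 + X + 2*y (J(y, X) = y + ((X + y) - 763) = y + (-763 + X + y) = -763 + X + 2*y)
1/(J(t(-13, -22), E) + F(r)) = 1/((-763 + 36 + 2*(14 - 22)) + 650/7) = 1/((-763 + 36 + 2*(-8)) + 650/7) = 1/((-763 + 36 - 16) + 650/7) = 1/(-743 + 650/7) = 1/(-4551/7) = -7/4551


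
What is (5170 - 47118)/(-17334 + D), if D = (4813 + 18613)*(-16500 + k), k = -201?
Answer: 10487/97813740 ≈ 0.00010721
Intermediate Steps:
D = -391237626 (D = (4813 + 18613)*(-16500 - 201) = 23426*(-16701) = -391237626)
(5170 - 47118)/(-17334 + D) = (5170 - 47118)/(-17334 - 391237626) = -41948/(-391254960) = -41948*(-1/391254960) = 10487/97813740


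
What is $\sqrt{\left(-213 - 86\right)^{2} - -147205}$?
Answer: $\sqrt{236606} \approx 486.42$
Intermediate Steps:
$\sqrt{\left(-213 - 86\right)^{2} - -147205} = \sqrt{\left(-299\right)^{2} + \left(-50636 + 197841\right)} = \sqrt{89401 + 147205} = \sqrt{236606}$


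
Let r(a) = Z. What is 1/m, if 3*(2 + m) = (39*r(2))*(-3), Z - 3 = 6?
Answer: -1/353 ≈ -0.0028329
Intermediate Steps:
Z = 9 (Z = 3 + 6 = 9)
r(a) = 9
m = -353 (m = -2 + ((39*9)*(-3))/3 = -2 + (351*(-3))/3 = -2 + (⅓)*(-1053) = -2 - 351 = -353)
1/m = 1/(-353) = -1/353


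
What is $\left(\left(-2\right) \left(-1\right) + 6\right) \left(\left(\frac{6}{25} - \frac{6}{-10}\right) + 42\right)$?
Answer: $\frac{8568}{25} \approx 342.72$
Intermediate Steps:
$\left(\left(-2\right) \left(-1\right) + 6\right) \left(\left(\frac{6}{25} - \frac{6}{-10}\right) + 42\right) = \left(2 + 6\right) \left(\left(6 \cdot \frac{1}{25} - - \frac{3}{5}\right) + 42\right) = 8 \left(\left(\frac{6}{25} + \frac{3}{5}\right) + 42\right) = 8 \left(\frac{21}{25} + 42\right) = 8 \cdot \frac{1071}{25} = \frac{8568}{25}$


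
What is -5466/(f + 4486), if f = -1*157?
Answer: -1822/1443 ≈ -1.2626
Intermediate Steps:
f = -157
-5466/(f + 4486) = -5466/(-157 + 4486) = -5466/4329 = -5466*1/4329 = -1822/1443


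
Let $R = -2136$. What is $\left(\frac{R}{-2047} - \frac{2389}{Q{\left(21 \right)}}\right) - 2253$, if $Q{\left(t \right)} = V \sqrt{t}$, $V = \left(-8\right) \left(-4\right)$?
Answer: $- \frac{51795}{23} - \frac{2389 \sqrt{21}}{672} \approx -2268.2$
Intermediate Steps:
$V = 32$
$Q{\left(t \right)} = 32 \sqrt{t}$
$\left(\frac{R}{-2047} - \frac{2389}{Q{\left(21 \right)}}\right) - 2253 = \left(- \frac{2136}{-2047} - \frac{2389}{32 \sqrt{21}}\right) - 2253 = \left(\left(-2136\right) \left(- \frac{1}{2047}\right) - 2389 \frac{\sqrt{21}}{672}\right) - 2253 = \left(\frac{24}{23} - \frac{2389 \sqrt{21}}{672}\right) - 2253 = - \frac{51795}{23} - \frac{2389 \sqrt{21}}{672}$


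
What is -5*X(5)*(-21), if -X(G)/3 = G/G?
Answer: -315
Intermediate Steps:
X(G) = -3 (X(G) = -3*G/G = -3*1 = -3)
-5*X(5)*(-21) = -5*(-3)*(-21) = 15*(-21) = -315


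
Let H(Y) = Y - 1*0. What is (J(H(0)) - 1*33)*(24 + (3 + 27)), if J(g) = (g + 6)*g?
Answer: -1782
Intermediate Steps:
H(Y) = Y (H(Y) = Y + 0 = Y)
J(g) = g*(6 + g) (J(g) = (6 + g)*g = g*(6 + g))
(J(H(0)) - 1*33)*(24 + (3 + 27)) = (0*(6 + 0) - 1*33)*(24 + (3 + 27)) = (0*6 - 33)*(24 + 30) = (0 - 33)*54 = -33*54 = -1782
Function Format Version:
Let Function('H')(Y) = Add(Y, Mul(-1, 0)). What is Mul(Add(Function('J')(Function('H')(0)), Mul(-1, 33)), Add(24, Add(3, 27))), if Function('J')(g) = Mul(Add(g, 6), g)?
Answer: -1782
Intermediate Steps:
Function('H')(Y) = Y (Function('H')(Y) = Add(Y, 0) = Y)
Function('J')(g) = Mul(g, Add(6, g)) (Function('J')(g) = Mul(Add(6, g), g) = Mul(g, Add(6, g)))
Mul(Add(Function('J')(Function('H')(0)), Mul(-1, 33)), Add(24, Add(3, 27))) = Mul(Add(Mul(0, Add(6, 0)), Mul(-1, 33)), Add(24, Add(3, 27))) = Mul(Add(Mul(0, 6), -33), Add(24, 30)) = Mul(Add(0, -33), 54) = Mul(-33, 54) = -1782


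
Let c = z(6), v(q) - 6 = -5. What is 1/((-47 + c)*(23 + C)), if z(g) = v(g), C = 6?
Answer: -1/1334 ≈ -0.00074963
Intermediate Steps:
v(q) = 1 (v(q) = 6 - 5 = 1)
z(g) = 1
c = 1
1/((-47 + c)*(23 + C)) = 1/((-47 + 1)*(23 + 6)) = 1/(-46*29) = 1/(-1334) = -1/1334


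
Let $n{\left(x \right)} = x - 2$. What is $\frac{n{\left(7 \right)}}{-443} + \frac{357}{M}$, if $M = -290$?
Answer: $- \frac{159601}{128470} \approx -1.2423$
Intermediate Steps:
$n{\left(x \right)} = -2 + x$
$\frac{n{\left(7 \right)}}{-443} + \frac{357}{M} = \frac{-2 + 7}{-443} + \frac{357}{-290} = 5 \left(- \frac{1}{443}\right) + 357 \left(- \frac{1}{290}\right) = - \frac{5}{443} - \frac{357}{290} = - \frac{159601}{128470}$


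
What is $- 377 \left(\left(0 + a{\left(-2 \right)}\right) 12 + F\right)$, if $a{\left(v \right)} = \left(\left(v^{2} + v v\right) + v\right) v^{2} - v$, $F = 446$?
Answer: $-285766$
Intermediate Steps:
$a{\left(v \right)} = - v + v^{2} \left(v + 2 v^{2}\right)$ ($a{\left(v \right)} = \left(\left(v^{2} + v^{2}\right) + v\right) v^{2} - v = \left(2 v^{2} + v\right) v^{2} - v = \left(v + 2 v^{2}\right) v^{2} - v = v^{2} \left(v + 2 v^{2}\right) - v = - v + v^{2} \left(v + 2 v^{2}\right)$)
$- 377 \left(\left(0 + a{\left(-2 \right)}\right) 12 + F\right) = - 377 \left(\left(0 + \left(\left(-2\right)^{3} - -2 + 2 \left(-2\right)^{4}\right)\right) 12 + 446\right) = - 377 \left(\left(0 + \left(-8 + 2 + 2 \cdot 16\right)\right) 12 + 446\right) = - 377 \left(\left(0 + \left(-8 + 2 + 32\right)\right) 12 + 446\right) = - 377 \left(\left(0 + 26\right) 12 + 446\right) = - 377 \left(26 \cdot 12 + 446\right) = - 377 \left(312 + 446\right) = \left(-377\right) 758 = -285766$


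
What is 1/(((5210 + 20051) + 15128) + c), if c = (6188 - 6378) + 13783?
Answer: 1/53982 ≈ 1.8525e-5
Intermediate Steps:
c = 13593 (c = -190 + 13783 = 13593)
1/(((5210 + 20051) + 15128) + c) = 1/(((5210 + 20051) + 15128) + 13593) = 1/((25261 + 15128) + 13593) = 1/(40389 + 13593) = 1/53982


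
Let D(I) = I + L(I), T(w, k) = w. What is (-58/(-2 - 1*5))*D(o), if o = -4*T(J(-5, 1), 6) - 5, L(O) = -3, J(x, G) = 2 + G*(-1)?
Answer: -696/7 ≈ -99.429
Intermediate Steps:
J(x, G) = 2 - G
o = -9 (o = -4*(2 - 1*1) - 5 = -4*(2 - 1) - 5 = -4*1 - 5 = -4 - 5 = -9)
D(I) = -3 + I (D(I) = I - 3 = -3 + I)
(-58/(-2 - 1*5))*D(o) = (-58/(-2 - 1*5))*(-3 - 9) = (-58/(-2 - 5))*(-12) = (-58/(-7))*(-12) = -⅐*(-58)*(-12) = (58/7)*(-12) = -696/7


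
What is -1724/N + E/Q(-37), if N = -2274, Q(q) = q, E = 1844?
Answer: -2064734/42069 ≈ -49.080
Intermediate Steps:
-1724/N + E/Q(-37) = -1724/(-2274) + 1844/(-37) = -1724*(-1/2274) + 1844*(-1/37) = 862/1137 - 1844/37 = -2064734/42069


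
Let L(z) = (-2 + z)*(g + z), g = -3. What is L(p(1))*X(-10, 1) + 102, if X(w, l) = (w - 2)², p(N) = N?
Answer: 390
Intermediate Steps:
L(z) = (-3 + z)*(-2 + z) (L(z) = (-2 + z)*(-3 + z) = (-3 + z)*(-2 + z))
X(w, l) = (-2 + w)²
L(p(1))*X(-10, 1) + 102 = (6 + 1² - 5*1)*(-2 - 10)² + 102 = (6 + 1 - 5)*(-12)² + 102 = 2*144 + 102 = 288 + 102 = 390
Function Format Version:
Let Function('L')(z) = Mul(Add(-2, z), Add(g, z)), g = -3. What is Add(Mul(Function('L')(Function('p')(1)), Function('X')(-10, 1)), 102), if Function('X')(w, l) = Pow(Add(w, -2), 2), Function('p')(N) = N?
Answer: 390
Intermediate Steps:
Function('L')(z) = Mul(Add(-3, z), Add(-2, z)) (Function('L')(z) = Mul(Add(-2, z), Add(-3, z)) = Mul(Add(-3, z), Add(-2, z)))
Function('X')(w, l) = Pow(Add(-2, w), 2)
Add(Mul(Function('L')(Function('p')(1)), Function('X')(-10, 1)), 102) = Add(Mul(Add(6, Pow(1, 2), Mul(-5, 1)), Pow(Add(-2, -10), 2)), 102) = Add(Mul(Add(6, 1, -5), Pow(-12, 2)), 102) = Add(Mul(2, 144), 102) = Add(288, 102) = 390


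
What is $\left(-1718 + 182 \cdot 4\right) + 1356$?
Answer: $366$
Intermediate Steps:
$\left(-1718 + 182 \cdot 4\right) + 1356 = \left(-1718 + 728\right) + 1356 = -990 + 1356 = 366$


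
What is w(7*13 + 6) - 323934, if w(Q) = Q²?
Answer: -314525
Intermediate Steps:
w(7*13 + 6) - 323934 = (7*13 + 6)² - 323934 = (91 + 6)² - 323934 = 97² - 323934 = 9409 - 323934 = -314525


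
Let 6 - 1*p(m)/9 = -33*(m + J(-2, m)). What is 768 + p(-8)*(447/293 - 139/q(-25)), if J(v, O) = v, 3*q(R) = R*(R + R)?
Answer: -495877602/183125 ≈ -2707.9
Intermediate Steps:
q(R) = 2*R²/3 (q(R) = (R*(R + R))/3 = (R*(2*R))/3 = (2*R²)/3 = 2*R²/3)
p(m) = -540 + 297*m (p(m) = 54 - (-297)*(m - 2) = 54 - (-297)*(-2 + m) = 54 - 9*(66 - 33*m) = 54 + (-594 + 297*m) = -540 + 297*m)
768 + p(-8)*(447/293 - 139/q(-25)) = 768 + (-540 + 297*(-8))*(447/293 - 139/((⅔)*(-25)²)) = 768 + (-540 - 2376)*(447*(1/293) - 139/((⅔)*625)) = 768 - 2916*(447/293 - 139/1250/3) = 768 - 2916*(447/293 - 139*3/1250) = 768 - 2916*(447/293 - 417/1250) = 768 - 2916*436569/366250 = 768 - 636517602/183125 = -495877602/183125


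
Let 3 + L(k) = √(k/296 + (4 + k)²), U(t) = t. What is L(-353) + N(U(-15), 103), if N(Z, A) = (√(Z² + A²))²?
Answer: 10831 + √2667902982/148 ≈ 11180.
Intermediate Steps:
N(Z, A) = A² + Z² (N(Z, A) = (√(A² + Z²))² = A² + Z²)
L(k) = -3 + √((4 + k)² + k/296) (L(k) = -3 + √(k/296 + (4 + k)²) = -3 + √((4 + k)² + k/296))
L(-353) + N(U(-15), 103) = (-3 + √(74*(-353) + 21904*(4 - 353)²)/148) + (103² + (-15)²) = (-3 + √(-26122 + 21904*(-349)²)/148) + (10609 + 225) = (-3 + √(-26122 + 21904*121801)/148) + 10834 = (-3 + √(-26122 + 2667929104)/148) + 10834 = (-3 + √2667902982/148) + 10834 = 10831 + √2667902982/148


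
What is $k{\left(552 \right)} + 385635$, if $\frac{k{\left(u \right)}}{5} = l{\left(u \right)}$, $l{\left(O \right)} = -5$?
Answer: $385610$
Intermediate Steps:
$k{\left(u \right)} = -25$ ($k{\left(u \right)} = 5 \left(-5\right) = -25$)
$k{\left(552 \right)} + 385635 = -25 + 385635 = 385610$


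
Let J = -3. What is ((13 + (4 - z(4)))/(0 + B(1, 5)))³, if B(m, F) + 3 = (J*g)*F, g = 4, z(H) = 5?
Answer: -64/9261 ≈ -0.0069107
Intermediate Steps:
B(m, F) = -3 - 12*F (B(m, F) = -3 + (-3*4)*F = -3 - 12*F)
((13 + (4 - z(4)))/(0 + B(1, 5)))³ = ((13 + (4 - 1*5))/(0 + (-3 - 12*5)))³ = ((13 + (4 - 5))/(0 + (-3 - 60)))³ = ((13 - 1)/(0 - 63))³ = (12/(-63))³ = (12*(-1/63))³ = (-4/21)³ = -64/9261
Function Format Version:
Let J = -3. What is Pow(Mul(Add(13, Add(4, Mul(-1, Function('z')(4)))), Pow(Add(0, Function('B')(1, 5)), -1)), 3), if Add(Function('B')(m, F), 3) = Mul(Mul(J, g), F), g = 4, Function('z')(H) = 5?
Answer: Rational(-64, 9261) ≈ -0.0069107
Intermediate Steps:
Function('B')(m, F) = Add(-3, Mul(-12, F)) (Function('B')(m, F) = Add(-3, Mul(Mul(-3, 4), F)) = Add(-3, Mul(-12, F)))
Pow(Mul(Add(13, Add(4, Mul(-1, Function('z')(4)))), Pow(Add(0, Function('B')(1, 5)), -1)), 3) = Pow(Mul(Add(13, Add(4, Mul(-1, 5))), Pow(Add(0, Add(-3, Mul(-12, 5))), -1)), 3) = Pow(Mul(Add(13, Add(4, -5)), Pow(Add(0, Add(-3, -60)), -1)), 3) = Pow(Mul(Add(13, -1), Pow(Add(0, -63), -1)), 3) = Pow(Mul(12, Pow(-63, -1)), 3) = Pow(Mul(12, Rational(-1, 63)), 3) = Pow(Rational(-4, 21), 3) = Rational(-64, 9261)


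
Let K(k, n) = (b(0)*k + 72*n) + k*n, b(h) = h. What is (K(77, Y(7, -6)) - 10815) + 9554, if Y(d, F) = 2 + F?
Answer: -1857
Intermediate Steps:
K(k, n) = 72*n + k*n (K(k, n) = (0*k + 72*n) + k*n = (0 + 72*n) + k*n = 72*n + k*n)
(K(77, Y(7, -6)) - 10815) + 9554 = ((2 - 6)*(72 + 77) - 10815) + 9554 = (-4*149 - 10815) + 9554 = (-596 - 10815) + 9554 = -11411 + 9554 = -1857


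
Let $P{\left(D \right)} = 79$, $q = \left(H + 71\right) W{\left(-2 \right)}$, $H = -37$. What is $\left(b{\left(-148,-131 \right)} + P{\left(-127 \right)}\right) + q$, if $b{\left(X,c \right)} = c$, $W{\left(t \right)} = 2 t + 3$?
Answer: $-86$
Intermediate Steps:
$W{\left(t \right)} = 3 + 2 t$
$q = -34$ ($q = \left(-37 + 71\right) \left(3 + 2 \left(-2\right)\right) = 34 \left(3 - 4\right) = 34 \left(-1\right) = -34$)
$\left(b{\left(-148,-131 \right)} + P{\left(-127 \right)}\right) + q = \left(-131 + 79\right) - 34 = -52 - 34 = -86$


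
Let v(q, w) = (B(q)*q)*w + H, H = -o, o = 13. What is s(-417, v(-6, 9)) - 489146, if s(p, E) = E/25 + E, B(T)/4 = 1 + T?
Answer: -12200908/25 ≈ -4.8804e+5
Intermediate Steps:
B(T) = 4 + 4*T (B(T) = 4*(1 + T) = 4 + 4*T)
H = -13 (H = -1*13 = -13)
v(q, w) = -13 + q*w*(4 + 4*q) (v(q, w) = ((4 + 4*q)*q)*w - 13 = (q*(4 + 4*q))*w - 13 = q*w*(4 + 4*q) - 13 = -13 + q*w*(4 + 4*q))
s(p, E) = 26*E/25 (s(p, E) = E*(1/25) + E = E/25 + E = 26*E/25)
s(-417, v(-6, 9)) - 489146 = 26*(-13 + 4*(-6)*9*(1 - 6))/25 - 489146 = 26*(-13 + 4*(-6)*9*(-5))/25 - 489146 = 26*(-13 + 1080)/25 - 489146 = (26/25)*1067 - 489146 = 27742/25 - 489146 = -12200908/25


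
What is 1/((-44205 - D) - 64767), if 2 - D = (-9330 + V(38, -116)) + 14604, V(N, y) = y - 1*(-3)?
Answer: -1/103813 ≈ -9.6327e-6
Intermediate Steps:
V(N, y) = 3 + y (V(N, y) = y + 3 = 3 + y)
D = -5159 (D = 2 - ((-9330 + (3 - 116)) + 14604) = 2 - ((-9330 - 113) + 14604) = 2 - (-9443 + 14604) = 2 - 1*5161 = 2 - 5161 = -5159)
1/((-44205 - D) - 64767) = 1/((-44205 - 1*(-5159)) - 64767) = 1/((-44205 + 5159) - 64767) = 1/(-39046 - 64767) = 1/(-103813) = -1/103813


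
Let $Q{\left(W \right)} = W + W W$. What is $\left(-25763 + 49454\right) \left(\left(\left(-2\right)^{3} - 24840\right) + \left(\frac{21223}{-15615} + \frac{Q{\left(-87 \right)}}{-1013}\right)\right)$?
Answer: $- \frac{3104973022092833}{5272665} \approx -5.8888 \cdot 10^{8}$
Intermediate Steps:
$Q{\left(W \right)} = W + W^{2}$
$\left(-25763 + 49454\right) \left(\left(\left(-2\right)^{3} - 24840\right) + \left(\frac{21223}{-15615} + \frac{Q{\left(-87 \right)}}{-1013}\right)\right) = \left(-25763 + 49454\right) \left(\left(\left(-2\right)^{3} - 24840\right) + \left(\frac{21223}{-15615} + \frac{\left(-87\right) \left(1 - 87\right)}{-1013}\right)\right) = 23691 \left(\left(-8 - 24840\right) + \left(21223 \left(- \frac{1}{15615}\right) + \left(-87\right) \left(-86\right) \left(- \frac{1}{1013}\right)\right)\right) = 23691 \left(-24848 + \left(- \frac{21223}{15615} + 7482 \left(- \frac{1}{1013}\right)\right)\right) = 23691 \left(-24848 - \frac{138330329}{15817995}\right) = 23691 \left(- \frac{393183870089}{15817995}\right) = - \frac{3104973022092833}{5272665}$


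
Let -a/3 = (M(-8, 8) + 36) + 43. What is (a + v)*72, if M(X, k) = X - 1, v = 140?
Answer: -5040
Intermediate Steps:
M(X, k) = -1 + X
a = -210 (a = -3*(((-1 - 8) + 36) + 43) = -3*((-9 + 36) + 43) = -3*(27 + 43) = -3*70 = -210)
(a + v)*72 = (-210 + 140)*72 = -70*72 = -5040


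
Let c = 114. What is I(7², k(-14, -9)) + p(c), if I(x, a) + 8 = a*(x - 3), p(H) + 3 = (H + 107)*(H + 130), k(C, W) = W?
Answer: 53499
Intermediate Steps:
p(H) = -3 + (107 + H)*(130 + H) (p(H) = -3 + (H + 107)*(H + 130) = -3 + (107 + H)*(130 + H))
I(x, a) = -8 + a*(-3 + x) (I(x, a) = -8 + a*(x - 3) = -8 + a*(-3 + x))
I(7², k(-14, -9)) + p(c) = (-8 - 3*(-9) - 9*7²) + (13907 + 114² + 237*114) = (-8 + 27 - 9*49) + (13907 + 12996 + 27018) = (-8 + 27 - 441) + 53921 = -422 + 53921 = 53499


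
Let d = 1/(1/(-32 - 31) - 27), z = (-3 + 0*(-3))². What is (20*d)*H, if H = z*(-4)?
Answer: 22680/851 ≈ 26.651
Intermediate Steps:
z = 9 (z = (-3 + 0)² = (-3)² = 9)
H = -36 (H = 9*(-4) = -36)
d = -63/1702 (d = 1/(1/(-63) - 27) = 1/(-1/63 - 27) = 1/(-1702/63) = -63/1702 ≈ -0.037015)
(20*d)*H = (20*(-63/1702))*(-36) = -630/851*(-36) = 22680/851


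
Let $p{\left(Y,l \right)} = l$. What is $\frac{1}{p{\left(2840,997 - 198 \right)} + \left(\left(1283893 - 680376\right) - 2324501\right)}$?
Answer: $- \frac{1}{1720185} \approx -5.8133 \cdot 10^{-7}$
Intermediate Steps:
$\frac{1}{p{\left(2840,997 - 198 \right)} + \left(\left(1283893 - 680376\right) - 2324501\right)} = \frac{1}{\left(997 - 198\right) + \left(\left(1283893 - 680376\right) - 2324501\right)} = \frac{1}{\left(997 - 198\right) + \left(603517 - 2324501\right)} = \frac{1}{799 - 1720984} = \frac{1}{-1720185} = - \frac{1}{1720185}$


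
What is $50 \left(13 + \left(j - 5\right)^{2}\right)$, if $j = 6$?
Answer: $700$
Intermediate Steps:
$50 \left(13 + \left(j - 5\right)^{2}\right) = 50 \left(13 + \left(6 - 5\right)^{2}\right) = 50 \left(13 + 1^{2}\right) = 50 \left(13 + 1\right) = 50 \cdot 14 = 700$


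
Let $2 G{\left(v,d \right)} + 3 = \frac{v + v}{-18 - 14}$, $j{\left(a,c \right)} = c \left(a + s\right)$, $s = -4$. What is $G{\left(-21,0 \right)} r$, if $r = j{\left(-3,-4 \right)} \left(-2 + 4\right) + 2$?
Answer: $- \frac{783}{16} \approx -48.938$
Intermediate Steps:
$j{\left(a,c \right)} = c \left(-4 + a\right)$ ($j{\left(a,c \right)} = c \left(a - 4\right) = c \left(-4 + a\right)$)
$G{\left(v,d \right)} = - \frac{3}{2} - \frac{v}{32}$ ($G{\left(v,d \right)} = - \frac{3}{2} + \frac{\left(v + v\right) \frac{1}{-18 - 14}}{2} = - \frac{3}{2} + \frac{2 v \frac{1}{-32}}{2} = - \frac{3}{2} + \frac{2 v \left(- \frac{1}{32}\right)}{2} = - \frac{3}{2} + \frac{\left(- \frac{1}{16}\right) v}{2} = - \frac{3}{2} - \frac{v}{32}$)
$r = 58$ ($r = - 4 \left(-4 - 3\right) \left(-2 + 4\right) + 2 = \left(-4\right) \left(-7\right) 2 + 2 = 28 \cdot 2 + 2 = 56 + 2 = 58$)
$G{\left(-21,0 \right)} r = \left(- \frac{3}{2} - - \frac{21}{32}\right) 58 = \left(- \frac{3}{2} + \frac{21}{32}\right) 58 = \left(- \frac{27}{32}\right) 58 = - \frac{783}{16}$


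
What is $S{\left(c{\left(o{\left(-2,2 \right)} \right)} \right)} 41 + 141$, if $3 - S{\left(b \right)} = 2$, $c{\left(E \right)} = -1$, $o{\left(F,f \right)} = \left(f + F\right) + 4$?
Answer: $182$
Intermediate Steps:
$o{\left(F,f \right)} = 4 + F + f$ ($o{\left(F,f \right)} = \left(F + f\right) + 4 = 4 + F + f$)
$S{\left(b \right)} = 1$ ($S{\left(b \right)} = 3 - 2 = 1$)
$S{\left(c{\left(o{\left(-2,2 \right)} \right)} \right)} 41 + 141 = 1 \cdot 41 + 141 = 41 + 141 = 182$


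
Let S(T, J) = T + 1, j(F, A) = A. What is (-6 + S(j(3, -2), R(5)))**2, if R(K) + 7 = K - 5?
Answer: 49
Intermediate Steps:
R(K) = -12 + K (R(K) = -7 + (K - 5) = -7 + (-5 + K) = -12 + K)
S(T, J) = 1 + T
(-6 + S(j(3, -2), R(5)))**2 = (-6 + (1 - 2))**2 = (-6 - 1)**2 = (-7)**2 = 49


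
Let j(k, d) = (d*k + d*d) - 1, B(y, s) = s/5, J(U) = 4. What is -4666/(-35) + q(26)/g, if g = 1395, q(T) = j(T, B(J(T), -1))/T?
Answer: 423089011/3173625 ≈ 133.31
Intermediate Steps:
B(y, s) = s/5 (B(y, s) = s*(⅕) = s/5)
j(k, d) = -1 + d² + d*k (j(k, d) = (d*k + d²) - 1 = (d² + d*k) - 1 = -1 + d² + d*k)
q(T) = (-24/25 - T/5)/T (q(T) = (-1 + ((⅕)*(-1))² + ((⅕)*(-1))*T)/T = (-1 + (-⅕)² - T/5)/T = (-1 + 1/25 - T/5)/T = (-24/25 - T/5)/T)
-4666/(-35) + q(26)/g = -4666/(-35) + ((1/25)*(-24 - 5*26)/26)/1395 = -4666*(-1/35) + ((1/25)*(1/26)*(-24 - 130))*(1/1395) = 4666/35 + ((1/25)*(1/26)*(-154))*(1/1395) = 4666/35 - 77/325*1/1395 = 4666/35 - 77/453375 = 423089011/3173625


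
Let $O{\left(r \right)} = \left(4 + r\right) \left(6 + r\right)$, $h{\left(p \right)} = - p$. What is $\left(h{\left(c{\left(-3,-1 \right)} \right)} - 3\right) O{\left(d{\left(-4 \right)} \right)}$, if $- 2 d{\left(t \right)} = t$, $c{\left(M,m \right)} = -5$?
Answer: $96$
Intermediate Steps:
$d{\left(t \right)} = - \frac{t}{2}$
$\left(h{\left(c{\left(-3,-1 \right)} \right)} - 3\right) O{\left(d{\left(-4 \right)} \right)} = \left(\left(-1\right) \left(-5\right) - 3\right) \left(24 + \left(\left(- \frac{1}{2}\right) \left(-4\right)\right)^{2} + 10 \left(\left(- \frac{1}{2}\right) \left(-4\right)\right)\right) = \left(5 - 3\right) \left(24 + 2^{2} + 10 \cdot 2\right) = 2 \left(24 + 4 + 20\right) = 2 \cdot 48 = 96$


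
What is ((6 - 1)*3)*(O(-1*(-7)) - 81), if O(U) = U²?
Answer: -480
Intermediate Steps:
((6 - 1)*3)*(O(-1*(-7)) - 81) = ((6 - 1)*3)*((-1*(-7))² - 81) = (5*3)*(7² - 81) = 15*(49 - 81) = 15*(-32) = -480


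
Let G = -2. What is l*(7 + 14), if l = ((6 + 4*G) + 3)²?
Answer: 21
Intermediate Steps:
l = 1 (l = ((6 + 4*(-2)) + 3)² = ((6 - 8) + 3)² = (-2 + 3)² = 1² = 1)
l*(7 + 14) = 1*(7 + 14) = 1*21 = 21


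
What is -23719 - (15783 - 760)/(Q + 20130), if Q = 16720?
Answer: -874060173/36850 ≈ -23719.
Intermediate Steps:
-23719 - (15783 - 760)/(Q + 20130) = -23719 - (15783 - 760)/(16720 + 20130) = -23719 - 15023/36850 = -874060173/36850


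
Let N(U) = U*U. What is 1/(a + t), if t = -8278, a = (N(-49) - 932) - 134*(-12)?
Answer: -1/5201 ≈ -0.00019227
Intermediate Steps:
N(U) = U²
a = 3077 (a = ((-49)² - 932) - 134*(-12) = (2401 - 932) + 1608 = 1469 + 1608 = 3077)
1/(a + t) = 1/(3077 - 8278) = 1/(-5201) = -1/5201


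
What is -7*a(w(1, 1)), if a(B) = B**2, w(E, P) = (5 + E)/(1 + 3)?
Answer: -63/4 ≈ -15.750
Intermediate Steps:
w(E, P) = 5/4 + E/4 (w(E, P) = (5 + E)/4 = (5 + E)*(1/4) = 5/4 + E/4)
-7*a(w(1, 1)) = -7*(5/4 + (1/4)*1)**2 = -7*(5/4 + 1/4)**2 = -7*(3/2)**2 = -7*9/4 = -63/4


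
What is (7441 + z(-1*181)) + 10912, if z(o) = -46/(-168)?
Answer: 1541675/84 ≈ 18353.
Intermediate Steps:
z(o) = 23/84 (z(o) = -46*(-1/168) = 23/84)
(7441 + z(-1*181)) + 10912 = (7441 + 23/84) + 10912 = 625067/84 + 10912 = 1541675/84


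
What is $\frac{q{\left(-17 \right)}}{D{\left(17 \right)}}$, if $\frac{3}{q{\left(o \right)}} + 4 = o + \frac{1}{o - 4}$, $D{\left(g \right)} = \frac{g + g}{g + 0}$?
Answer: $- \frac{63}{884} \approx -0.071267$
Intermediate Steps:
$D{\left(g \right)} = 2$ ($D{\left(g \right)} = \frac{2 g}{g} = 2$)
$q{\left(o \right)} = \frac{3}{-4 + o + \frac{1}{-4 + o}}$ ($q{\left(o \right)} = \frac{3}{-4 + \left(o + \frac{1}{o - 4}\right)} = \frac{3}{-4 + \left(o + \frac{1}{-4 + o}\right)} = \frac{3}{-4 + o + \frac{1}{-4 + o}}$)
$\frac{q{\left(-17 \right)}}{D{\left(17 \right)}} = \frac{3 \frac{1}{17 + \left(-17\right)^{2} - -136} \left(-4 - 17\right)}{2} = 3 \frac{1}{17 + 289 + 136} \left(-21\right) \frac{1}{2} = 3 \cdot \frac{1}{442} \left(-21\right) \frac{1}{2} = \left(- \frac{63}{442}\right) \frac{1}{2} = - \frac{63}{884}$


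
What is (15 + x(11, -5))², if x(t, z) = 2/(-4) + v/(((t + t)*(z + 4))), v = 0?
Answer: 841/4 ≈ 210.25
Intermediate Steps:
x(t, z) = -½ (x(t, z) = 2/(-4) + 0/(((t + t)*(z + 4))) = 2*(-¼) + 0/(((2*t)*(4 + z))) = -½ + 0/((2*t*(4 + z))) = -½ + 0*(1/(2*t*(4 + z))) = -½ + 0 = -½)
(15 + x(11, -5))² = (15 - ½)² = (29/2)² = 841/4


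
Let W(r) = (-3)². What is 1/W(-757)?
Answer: ⅑ ≈ 0.11111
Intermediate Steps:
W(r) = 9
1/W(-757) = 1/9 = ⅑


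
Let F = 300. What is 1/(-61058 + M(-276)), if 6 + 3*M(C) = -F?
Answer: -1/61160 ≈ -1.6351e-5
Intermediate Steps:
M(C) = -102 (M(C) = -2 + (-1*300)/3 = -2 + (⅓)*(-300) = -2 - 100 = -102)
1/(-61058 + M(-276)) = 1/(-61058 - 102) = 1/(-61160) = -1/61160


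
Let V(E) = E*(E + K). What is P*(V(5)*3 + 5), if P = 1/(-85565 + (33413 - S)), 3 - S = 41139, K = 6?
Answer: -5/324 ≈ -0.015432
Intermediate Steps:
S = -41136 (S = 3 - 1*41139 = 3 - 41139 = -41136)
V(E) = E*(6 + E) (V(E) = E*(E + 6) = E*(6 + E))
P = -1/11016 (P = 1/(-85565 + (33413 - 1*(-41136))) = 1/(-85565 + (33413 + 41136)) = 1/(-85565 + 74549) = 1/(-11016) = -1/11016 ≈ -9.0777e-5)
P*(V(5)*3 + 5) = -((5*(6 + 5))*3 + 5)/11016 = -((5*11)*3 + 5)/11016 = -(55*3 + 5)/11016 = -(165 + 5)/11016 = -1/11016*170 = -5/324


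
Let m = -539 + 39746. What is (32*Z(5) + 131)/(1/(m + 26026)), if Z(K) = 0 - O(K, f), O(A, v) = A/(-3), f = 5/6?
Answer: 36073849/3 ≈ 1.2025e+7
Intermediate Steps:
f = ⅚ (f = 5*(⅙) = ⅚ ≈ 0.83333)
O(A, v) = -A/3 (O(A, v) = A*(-⅓) = -A/3)
m = 39207
Z(K) = K/3 (Z(K) = 0 - (-1)*K/3 = 0 + K/3 = K/3)
(32*Z(5) + 131)/(1/(m + 26026)) = (32*((⅓)*5) + 131)/(1/(39207 + 26026)) = (32*(5/3) + 131)/(1/65233) = (160/3 + 131)/(1/65233) = (553/3)*65233 = 36073849/3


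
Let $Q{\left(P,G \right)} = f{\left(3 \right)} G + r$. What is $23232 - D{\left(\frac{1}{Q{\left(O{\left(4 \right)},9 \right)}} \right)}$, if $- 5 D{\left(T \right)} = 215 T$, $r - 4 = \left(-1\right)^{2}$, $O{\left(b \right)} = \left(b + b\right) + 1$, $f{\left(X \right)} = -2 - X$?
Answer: $\frac{929237}{40} \approx 23231.0$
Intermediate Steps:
$O{\left(b \right)} = 1 + 2 b$ ($O{\left(b \right)} = 2 b + 1 = 1 + 2 b$)
$r = 5$ ($r = 4 + \left(-1\right)^{2} = 4 + 1 = 5$)
$Q{\left(P,G \right)} = 5 - 5 G$ ($Q{\left(P,G \right)} = \left(-2 - 3\right) G + 5 = - 5 G + 5 = 5 - 5 G$)
$D{\left(T \right)} = - 43 T$ ($D{\left(T \right)} = - \frac{215 T}{5} = - 43 T$)
$23232 - D{\left(\frac{1}{Q{\left(O{\left(4 \right)},9 \right)}} \right)} = 23232 - - \frac{43}{5 - 45} = 23232 - - \frac{43}{-40} = 23232 - \left(-43\right) \left(- \frac{1}{40}\right) = 23232 - \frac{43}{40} = \frac{929237}{40}$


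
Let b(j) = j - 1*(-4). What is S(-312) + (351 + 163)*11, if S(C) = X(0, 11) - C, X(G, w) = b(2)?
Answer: 5972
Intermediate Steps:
b(j) = 4 + j (b(j) = j + 4 = 4 + j)
X(G, w) = 6 (X(G, w) = 4 + 2 = 6)
S(C) = 6 - C
S(-312) + (351 + 163)*11 = (6 - 1*(-312)) + (351 + 163)*11 = (6 + 312) + 514*11 = 318 + 5654 = 5972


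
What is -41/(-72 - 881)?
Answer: 41/953 ≈ 0.043022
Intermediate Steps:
-41/(-72 - 881) = -41/(-953) = -41*(-1/953) = 41/953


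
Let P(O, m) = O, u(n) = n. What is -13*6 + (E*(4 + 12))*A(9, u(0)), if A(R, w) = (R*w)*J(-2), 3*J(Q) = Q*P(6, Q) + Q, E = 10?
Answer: -78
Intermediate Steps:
J(Q) = 7*Q/3 (J(Q) = (Q*6 + Q)/3 = (6*Q + Q)/3 = (7*Q)/3 = 7*Q/3)
A(R, w) = -14*R*w/3 (A(R, w) = (R*w)*((7/3)*(-2)) = (R*w)*(-14/3) = -14*R*w/3)
-13*6 + (E*(4 + 12))*A(9, u(0)) = -13*6 + (10*(4 + 12))*(-14/3*9*0) = -78 + (10*16)*0 = -78 + 160*0 = -78 + 0 = -78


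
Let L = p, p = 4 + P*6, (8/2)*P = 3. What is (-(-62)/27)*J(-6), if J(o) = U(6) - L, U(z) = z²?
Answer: 1705/27 ≈ 63.148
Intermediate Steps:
P = ¾ (P = (¼)*3 = ¾ ≈ 0.75000)
p = 17/2 (p = 4 + (¾)*6 = 4 + 9/2 = 17/2 ≈ 8.5000)
L = 17/2 ≈ 8.5000
J(o) = 55/2 (J(o) = 6² - 1*17/2 = 36 - 17/2 = 55/2)
(-(-62)/27)*J(-6) = -(-62)/27*(55/2) = -31*(-2/27)*(55/2) = (62/27)*(55/2) = 1705/27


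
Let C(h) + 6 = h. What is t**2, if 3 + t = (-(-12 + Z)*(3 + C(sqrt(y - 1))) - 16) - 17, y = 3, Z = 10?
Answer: 1772 - 168*sqrt(2) ≈ 1534.4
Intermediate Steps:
C(h) = -6 + h
t = -42 + 2*sqrt(2) (t = -3 + ((-(-12 + 10)*(3 + (-6 + sqrt(3 - 1))) - 16) - 17) = -3 + ((-(-2)*(3 + (-6 + sqrt(2))) - 16) - 17) = -3 + ((-(-2)*(-3 + sqrt(2)) - 16) - 17) = -3 + ((-(6 - 2*sqrt(2)) - 16) - 17) = -3 + (((-6 + 2*sqrt(2)) - 16) - 17) = -3 + ((-22 + 2*sqrt(2)) - 17) = -3 + (-39 + 2*sqrt(2)) = -42 + 2*sqrt(2) ≈ -39.172)
t**2 = (-42 + 2*sqrt(2))**2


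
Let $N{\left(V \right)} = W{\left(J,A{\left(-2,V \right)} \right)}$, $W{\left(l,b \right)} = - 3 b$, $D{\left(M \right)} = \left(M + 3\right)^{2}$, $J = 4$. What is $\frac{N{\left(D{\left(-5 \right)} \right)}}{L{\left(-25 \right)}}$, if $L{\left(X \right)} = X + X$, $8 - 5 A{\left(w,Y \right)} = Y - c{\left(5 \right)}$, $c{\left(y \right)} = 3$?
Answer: $\frac{21}{250} \approx 0.084$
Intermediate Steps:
$D{\left(M \right)} = \left(3 + M\right)^{2}$
$A{\left(w,Y \right)} = \frac{11}{5} - \frac{Y}{5}$ ($A{\left(w,Y \right)} = \frac{8}{5} - \frac{Y - 3}{5} = \frac{8}{5} - \frac{-3 + Y}{5} = \frac{8}{5} - \left(- \frac{3}{5} + \frac{Y}{5}\right) = \frac{11}{5} - \frac{Y}{5}$)
$L{\left(X \right)} = 2 X$
$N{\left(V \right)} = - \frac{33}{5} + \frac{3 V}{5}$ ($N{\left(V \right)} = - 3 \left(\frac{11}{5} - \frac{V}{5}\right) = - \frac{33}{5} + \frac{3 V}{5}$)
$\frac{N{\left(D{\left(-5 \right)} \right)}}{L{\left(-25 \right)}} = \frac{- \frac{33}{5} + \frac{3 \left(3 - 5\right)^{2}}{5}}{2 \left(-25\right)} = \frac{- \frac{33}{5} + \frac{3 \left(-2\right)^{2}}{5}}{-50} = \left(- \frac{33}{5} + \frac{3}{5} \cdot 4\right) \left(- \frac{1}{50}\right) = \left(- \frac{33}{5} + \frac{12}{5}\right) \left(- \frac{1}{50}\right) = \left(- \frac{21}{5}\right) \left(- \frac{1}{50}\right) = \frac{21}{250}$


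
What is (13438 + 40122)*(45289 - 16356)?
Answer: 1549651480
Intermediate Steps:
(13438 + 40122)*(45289 - 16356) = 53560*28933 = 1549651480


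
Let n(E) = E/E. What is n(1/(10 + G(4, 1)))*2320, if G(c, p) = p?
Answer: 2320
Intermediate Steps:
n(E) = 1
n(1/(10 + G(4, 1)))*2320 = 1*2320 = 2320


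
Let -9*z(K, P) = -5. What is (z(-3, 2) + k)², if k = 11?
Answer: 10816/81 ≈ 133.53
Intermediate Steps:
z(K, P) = 5/9 (z(K, P) = -⅑*(-5) = 5/9)
(z(-3, 2) + k)² = (5/9 + 11)² = (104/9)² = 10816/81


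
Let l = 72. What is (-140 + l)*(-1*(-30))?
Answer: -2040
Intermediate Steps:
(-140 + l)*(-1*(-30)) = (-140 + 72)*(-1*(-30)) = -68*30 = -2040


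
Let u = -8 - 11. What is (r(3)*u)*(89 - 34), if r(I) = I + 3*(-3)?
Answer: 6270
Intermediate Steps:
u = -19
r(I) = -9 + I (r(I) = I - 9 = -9 + I)
(r(3)*u)*(89 - 34) = ((-9 + 3)*(-19))*(89 - 34) = -6*(-19)*55 = 114*55 = 6270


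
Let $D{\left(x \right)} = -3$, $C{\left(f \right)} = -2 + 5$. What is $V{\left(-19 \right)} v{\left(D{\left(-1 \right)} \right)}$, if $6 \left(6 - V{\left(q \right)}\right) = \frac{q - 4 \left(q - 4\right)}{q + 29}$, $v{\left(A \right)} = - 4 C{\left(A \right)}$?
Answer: $- \frac{287}{5} \approx -57.4$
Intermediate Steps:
$C{\left(f \right)} = 3$
$v{\left(A \right)} = -12$ ($v{\left(A \right)} = \left(-4\right) 3 = -12$)
$V{\left(q \right)} = 6 - \frac{16 - 3 q}{6 \left(29 + q\right)}$ ($V{\left(q \right)} = 6 - \frac{\left(q - 4 \left(q - 4\right)\right) \frac{1}{q + 29}}{6} = 6 - \frac{\left(q - 4 \left(-4 + q\right)\right) \frac{1}{29 + q}}{6} = 6 - \frac{\left(q - \left(-16 + 4 q\right)\right) \frac{1}{29 + q}}{6} = 6 - \frac{\left(16 - 3 q\right) \frac{1}{29 + q}}{6} = 6 - \frac{\frac{1}{29 + q} \left(16 - 3 q\right)}{6} = 6 - \frac{16 - 3 q}{6 \left(29 + q\right)}$)
$V{\left(-19 \right)} v{\left(D{\left(-1 \right)} \right)} = \frac{1028 + 39 \left(-19\right)}{6 \left(29 - 19\right)} \left(-12\right) = \frac{1028 - 741}{6 \cdot 10} \left(-12\right) = \frac{1}{6} \cdot \frac{1}{10} \cdot 287 \left(-12\right) = \frac{287}{60} \left(-12\right) = - \frac{287}{5}$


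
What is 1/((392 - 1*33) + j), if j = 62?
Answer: 1/421 ≈ 0.0023753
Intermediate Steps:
1/((392 - 1*33) + j) = 1/((392 - 1*33) + 62) = 1/((392 - 33) + 62) = 1/(359 + 62) = 1/421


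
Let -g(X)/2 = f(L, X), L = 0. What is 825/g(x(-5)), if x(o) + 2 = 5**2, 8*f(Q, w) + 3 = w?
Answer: -165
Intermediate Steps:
f(Q, w) = -3/8 + w/8
x(o) = 23 (x(o) = -2 + 5**2 = -2 + 25 = 23)
g(X) = 3/4 - X/4 (g(X) = -2*(-3/8 + X/8) = 3/4 - X/4)
825/g(x(-5)) = 825/(3/4 - 1/4*23) = 825/(3/4 - 23/4) = 825/(-5) = 825*(-1/5) = -165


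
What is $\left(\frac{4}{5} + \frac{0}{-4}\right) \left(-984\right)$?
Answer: $- \frac{3936}{5} \approx -787.2$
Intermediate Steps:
$\left(\frac{4}{5} + \frac{0}{-4}\right) \left(-984\right) = \left(4 \cdot \frac{1}{5} + 0 \left(- \frac{1}{4}\right)\right) \left(-984\right) = \left(\frac{4}{5} + 0\right) \left(-984\right) = \frac{4}{5} \left(-984\right) = - \frac{3936}{5}$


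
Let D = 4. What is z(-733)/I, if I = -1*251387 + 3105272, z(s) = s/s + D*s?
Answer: -977/951295 ≈ -0.0010270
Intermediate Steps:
z(s) = 1 + 4*s (z(s) = s/s + 4*s = 1 + 4*s)
I = 2853885 (I = -251387 + 3105272 = 2853885)
z(-733)/I = (1 + 4*(-733))/2853885 = (1 - 2932)*(1/2853885) = -2931*1/2853885 = -977/951295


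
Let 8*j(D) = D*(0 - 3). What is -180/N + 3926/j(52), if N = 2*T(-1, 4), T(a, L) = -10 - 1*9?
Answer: -11206/57 ≈ -196.60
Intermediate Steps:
T(a, L) = -19 (T(a, L) = -10 - 9 = -19)
N = -38 (N = 2*(-19) = -38)
j(D) = -3*D/8 (j(D) = (D*(0 - 3))/8 = (D*(-3))/8 = (-3*D)/8 = -3*D/8)
-180/N + 3926/j(52) = -180/(-38) + 3926/((-3/8*52)) = -180*(-1/38) + 3926/(-39/2) = 90/19 + 3926*(-2/39) = 90/19 - 604/3 = -11206/57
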